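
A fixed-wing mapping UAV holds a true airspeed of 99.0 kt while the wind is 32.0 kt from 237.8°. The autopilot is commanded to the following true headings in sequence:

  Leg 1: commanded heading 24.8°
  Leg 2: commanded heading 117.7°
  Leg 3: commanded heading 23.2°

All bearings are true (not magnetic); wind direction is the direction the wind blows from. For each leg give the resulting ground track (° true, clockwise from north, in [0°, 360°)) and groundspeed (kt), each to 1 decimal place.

Leg 1: heading 24.8°; drift +7.9° → track 32.7°, groundspeed 127.0 kt
Leg 2: heading 117.7°; drift -13.5° → track 104.2°, groundspeed 118.3 kt
Leg 3: heading 23.2°; drift +8.2° → track 31.4°, groundspeed 126.7 kt

Leg 1: track=32.7°, groundspeed=127.0 kt
Leg 2: track=104.2°, groundspeed=118.3 kt
Leg 3: track=31.4°, groundspeed=126.7 kt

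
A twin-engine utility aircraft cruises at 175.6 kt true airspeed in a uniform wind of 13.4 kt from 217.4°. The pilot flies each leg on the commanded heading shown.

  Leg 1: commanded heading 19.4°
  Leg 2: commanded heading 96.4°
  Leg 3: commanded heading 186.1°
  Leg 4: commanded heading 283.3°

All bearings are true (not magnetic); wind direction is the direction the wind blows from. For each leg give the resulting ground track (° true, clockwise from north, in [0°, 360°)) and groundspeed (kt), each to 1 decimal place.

Leg 1: heading 19.4°; drift +1.3° → track 20.7°, groundspeed 188.4 kt
Leg 2: heading 96.4°; drift -3.6° → track 92.8°, groundspeed 182.9 kt
Leg 3: heading 186.1°; drift -2.4° → track 183.7°, groundspeed 164.3 kt
Leg 4: heading 283.3°; drift +4.1° → track 287.4°, groundspeed 170.6 kt

Leg 1: track=20.7°, groundspeed=188.4 kt
Leg 2: track=92.8°, groundspeed=182.9 kt
Leg 3: track=183.7°, groundspeed=164.3 kt
Leg 4: track=287.4°, groundspeed=170.6 kt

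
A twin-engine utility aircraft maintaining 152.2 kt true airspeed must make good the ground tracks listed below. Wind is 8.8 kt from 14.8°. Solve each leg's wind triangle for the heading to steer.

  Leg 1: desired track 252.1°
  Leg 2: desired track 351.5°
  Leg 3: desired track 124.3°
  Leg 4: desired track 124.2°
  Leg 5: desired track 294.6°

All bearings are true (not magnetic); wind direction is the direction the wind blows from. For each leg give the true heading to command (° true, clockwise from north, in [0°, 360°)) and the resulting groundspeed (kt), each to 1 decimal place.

Leg 1: heading=254.9°, groundspeed=156.8 kt
Leg 2: heading=352.8°, groundspeed=144.1 kt
Leg 3: heading=121.2°, groundspeed=154.9 kt
Leg 4: heading=121.1°, groundspeed=154.9 kt
Leg 5: heading=297.9°, groundspeed=150.5 kt

Leg 1: desired track 252.1°; wind correction +2.8° → command heading 254.9°, groundspeed 156.8 kt
Leg 2: desired track 351.5°; wind correction +1.3° → command heading 352.8°, groundspeed 144.1 kt
Leg 3: desired track 124.3°; wind correction -3.1° → command heading 121.2°, groundspeed 154.9 kt
Leg 4: desired track 124.2°; wind correction -3.1° → command heading 121.1°, groundspeed 154.9 kt
Leg 5: desired track 294.6°; wind correction +3.3° → command heading 297.9°, groundspeed 150.5 kt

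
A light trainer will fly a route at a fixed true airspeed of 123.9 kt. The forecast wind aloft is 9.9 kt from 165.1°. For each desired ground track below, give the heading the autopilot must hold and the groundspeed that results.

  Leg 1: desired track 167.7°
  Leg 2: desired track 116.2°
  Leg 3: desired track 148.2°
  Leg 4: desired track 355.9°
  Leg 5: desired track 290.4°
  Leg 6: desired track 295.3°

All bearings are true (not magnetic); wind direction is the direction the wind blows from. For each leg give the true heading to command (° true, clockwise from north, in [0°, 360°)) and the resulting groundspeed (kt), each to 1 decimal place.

Leg 1: heading=167.5°, groundspeed=114.0 kt
Leg 2: heading=119.7°, groundspeed=117.2 kt
Leg 3: heading=149.5°, groundspeed=114.4 kt
Leg 4: heading=356.8°, groundspeed=133.6 kt
Leg 5: heading=286.7°, groundspeed=129.4 kt
Leg 6: heading=291.8°, groundspeed=130.1 kt

Leg 1: desired track 167.7°; wind correction -0.2° → command heading 167.5°, groundspeed 114.0 kt
Leg 2: desired track 116.2°; wind correction +3.5° → command heading 119.7°, groundspeed 117.2 kt
Leg 3: desired track 148.2°; wind correction +1.3° → command heading 149.5°, groundspeed 114.4 kt
Leg 4: desired track 355.9°; wind correction +0.9° → command heading 356.8°, groundspeed 133.6 kt
Leg 5: desired track 290.4°; wind correction -3.7° → command heading 286.7°, groundspeed 129.4 kt
Leg 6: desired track 295.3°; wind correction -3.5° → command heading 291.8°, groundspeed 130.1 kt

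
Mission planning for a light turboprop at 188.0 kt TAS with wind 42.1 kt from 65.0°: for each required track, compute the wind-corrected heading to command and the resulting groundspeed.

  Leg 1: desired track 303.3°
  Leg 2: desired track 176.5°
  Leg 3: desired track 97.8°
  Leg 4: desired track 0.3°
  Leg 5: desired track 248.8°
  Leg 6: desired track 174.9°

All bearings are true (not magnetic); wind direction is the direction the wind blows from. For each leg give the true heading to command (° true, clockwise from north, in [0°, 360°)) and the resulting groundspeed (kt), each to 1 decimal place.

Leg 1: heading=314.3°, groundspeed=206.7 kt
Leg 2: heading=164.5°, groundspeed=199.3 kt
Leg 3: heading=90.8°, groundspeed=151.2 kt
Leg 4: heading=12.0°, groundspeed=166.1 kt
Leg 5: heading=249.7°, groundspeed=230.0 kt
Leg 6: heading=162.7°, groundspeed=198.1 kt

Leg 1: desired track 303.3°; wind correction +11.0° → command heading 314.3°, groundspeed 206.7 kt
Leg 2: desired track 176.5°; wind correction -12.0° → command heading 164.5°, groundspeed 199.3 kt
Leg 3: desired track 97.8°; wind correction -7.0° → command heading 90.8°, groundspeed 151.2 kt
Leg 4: desired track 0.3°; wind correction +11.7° → command heading 12.0°, groundspeed 166.1 kt
Leg 5: desired track 248.8°; wind correction +0.9° → command heading 249.7°, groundspeed 230.0 kt
Leg 6: desired track 174.9°; wind correction -12.2° → command heading 162.7°, groundspeed 198.1 kt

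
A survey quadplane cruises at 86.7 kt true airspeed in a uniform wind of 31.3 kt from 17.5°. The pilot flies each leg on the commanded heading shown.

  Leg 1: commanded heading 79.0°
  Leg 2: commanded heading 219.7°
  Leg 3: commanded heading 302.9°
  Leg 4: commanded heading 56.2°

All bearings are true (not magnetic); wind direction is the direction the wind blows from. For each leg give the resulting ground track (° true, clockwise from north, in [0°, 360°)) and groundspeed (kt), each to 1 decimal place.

Leg 1: heading 79.0°; drift +21.0° → track 100.0°, groundspeed 76.9 kt
Leg 2: heading 219.7°; drift -5.8° → track 213.9°, groundspeed 116.3 kt
Leg 3: heading 302.9°; drift -21.1° → track 281.8°, groundspeed 84.0 kt
Leg 4: heading 56.2°; drift +17.4° → track 73.6°, groundspeed 65.3 kt

Leg 1: track=100.0°, groundspeed=76.9 kt
Leg 2: track=213.9°, groundspeed=116.3 kt
Leg 3: track=281.8°, groundspeed=84.0 kt
Leg 4: track=73.6°, groundspeed=65.3 kt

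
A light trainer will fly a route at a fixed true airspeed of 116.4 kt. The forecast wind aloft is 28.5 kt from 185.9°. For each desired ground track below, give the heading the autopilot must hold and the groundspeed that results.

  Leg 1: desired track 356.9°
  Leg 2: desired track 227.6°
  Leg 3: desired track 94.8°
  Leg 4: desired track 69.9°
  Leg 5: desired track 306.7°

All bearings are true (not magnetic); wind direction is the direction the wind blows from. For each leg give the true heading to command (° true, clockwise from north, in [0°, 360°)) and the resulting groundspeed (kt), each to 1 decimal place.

Leg 1: desired track 356.9°; wind correction -2.2° → command heading 354.7°, groundspeed 144.5 kt
Leg 2: desired track 227.6°; wind correction -9.4° → command heading 218.2°, groundspeed 93.6 kt
Leg 3: desired track 94.8°; wind correction +14.2° → command heading 109.0°, groundspeed 113.4 kt
Leg 4: desired track 69.9°; wind correction +12.7° → command heading 82.6°, groundspeed 126.0 kt
Leg 5: desired track 306.7°; wind correction -12.1° → command heading 294.6°, groundspeed 128.4 kt

Leg 1: heading=354.7°, groundspeed=144.5 kt
Leg 2: heading=218.2°, groundspeed=93.6 kt
Leg 3: heading=109.0°, groundspeed=113.4 kt
Leg 4: heading=82.6°, groundspeed=126.0 kt
Leg 5: heading=294.6°, groundspeed=128.4 kt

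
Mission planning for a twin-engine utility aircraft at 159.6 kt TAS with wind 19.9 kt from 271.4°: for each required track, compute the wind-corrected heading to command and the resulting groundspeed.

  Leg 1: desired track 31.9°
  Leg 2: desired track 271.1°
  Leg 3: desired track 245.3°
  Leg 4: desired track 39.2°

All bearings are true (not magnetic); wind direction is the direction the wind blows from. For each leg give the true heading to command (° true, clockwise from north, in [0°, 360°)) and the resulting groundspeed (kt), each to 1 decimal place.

Leg 1: desired track 31.9°; wind correction -6.2° → command heading 25.7°, groundspeed 168.8 kt
Leg 2: desired track 271.1°; wind correction +0.0° → command heading 271.1°, groundspeed 139.7 kt
Leg 3: desired track 245.3°; wind correction +3.1° → command heading 248.4°, groundspeed 141.5 kt
Leg 4: desired track 39.2°; wind correction -5.7° → command heading 33.5°, groundspeed 171.0 kt

Leg 1: heading=25.7°, groundspeed=168.8 kt
Leg 2: heading=271.1°, groundspeed=139.7 kt
Leg 3: heading=248.4°, groundspeed=141.5 kt
Leg 4: heading=33.5°, groundspeed=171.0 kt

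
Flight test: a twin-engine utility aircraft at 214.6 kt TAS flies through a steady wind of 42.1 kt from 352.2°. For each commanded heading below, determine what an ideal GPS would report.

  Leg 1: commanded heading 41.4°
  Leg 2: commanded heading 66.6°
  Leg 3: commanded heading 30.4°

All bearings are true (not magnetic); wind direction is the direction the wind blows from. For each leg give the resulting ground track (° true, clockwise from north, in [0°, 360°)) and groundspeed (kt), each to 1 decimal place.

Leg 1: heading 41.4°; drift +9.7° → track 51.1°, groundspeed 189.8 kt
Leg 2: heading 66.6°; drift +11.3° → track 77.9°, groundspeed 207.3 kt
Leg 3: heading 30.4°; drift +8.2° → track 38.6°, groundspeed 183.4 kt

Leg 1: track=51.1°, groundspeed=189.8 kt
Leg 2: track=77.9°, groundspeed=207.3 kt
Leg 3: track=38.6°, groundspeed=183.4 kt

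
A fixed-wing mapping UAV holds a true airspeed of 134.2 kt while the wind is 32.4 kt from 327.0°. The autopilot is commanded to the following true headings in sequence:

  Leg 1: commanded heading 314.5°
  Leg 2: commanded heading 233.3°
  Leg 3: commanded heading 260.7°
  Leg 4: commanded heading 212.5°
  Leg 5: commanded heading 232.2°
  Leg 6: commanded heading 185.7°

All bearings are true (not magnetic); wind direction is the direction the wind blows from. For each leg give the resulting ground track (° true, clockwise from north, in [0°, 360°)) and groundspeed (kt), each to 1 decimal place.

Leg 1: heading 314.5°; drift -3.9° → track 310.6°, groundspeed 102.8 kt
Leg 2: heading 233.3°; drift -13.3° → track 220.0°, groundspeed 140.1 kt
Leg 3: heading 260.7°; drift -13.8° → track 246.9°, groundspeed 124.8 kt
Leg 4: heading 212.5°; drift -11.3° → track 201.2°, groundspeed 150.6 kt
Leg 5: heading 232.2°; drift -13.3° → track 218.9°, groundspeed 140.7 kt
Leg 6: heading 185.7°; drift -7.2° → track 178.5°, groundspeed 160.8 kt

Leg 1: track=310.6°, groundspeed=102.8 kt
Leg 2: track=220.0°, groundspeed=140.1 kt
Leg 3: track=246.9°, groundspeed=124.8 kt
Leg 4: track=201.2°, groundspeed=150.6 kt
Leg 5: track=218.9°, groundspeed=140.7 kt
Leg 6: track=178.5°, groundspeed=160.8 kt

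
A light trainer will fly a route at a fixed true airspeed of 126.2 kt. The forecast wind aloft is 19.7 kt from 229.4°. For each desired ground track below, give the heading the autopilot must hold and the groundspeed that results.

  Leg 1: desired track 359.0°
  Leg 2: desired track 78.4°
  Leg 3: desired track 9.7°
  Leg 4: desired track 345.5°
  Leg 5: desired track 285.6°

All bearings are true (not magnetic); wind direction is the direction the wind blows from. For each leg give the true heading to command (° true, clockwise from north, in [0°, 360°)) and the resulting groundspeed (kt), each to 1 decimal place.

Leg 1: desired track 359.0°; wind correction -6.9° → command heading 352.1°, groundspeed 137.8 kt
Leg 2: desired track 78.4°; wind correction +4.3° → command heading 82.7°, groundspeed 143.1 kt
Leg 3: desired track 9.7°; wind correction -5.7° → command heading 4.0°, groundspeed 140.7 kt
Leg 4: desired track 345.5°; wind correction -8.1° → command heading 337.4°, groundspeed 133.6 kt
Leg 5: desired track 285.6°; wind correction -7.5° → command heading 278.1°, groundspeed 114.2 kt

Leg 1: heading=352.1°, groundspeed=137.8 kt
Leg 2: heading=82.7°, groundspeed=143.1 kt
Leg 3: heading=4.0°, groundspeed=140.7 kt
Leg 4: heading=337.4°, groundspeed=133.6 kt
Leg 5: heading=278.1°, groundspeed=114.2 kt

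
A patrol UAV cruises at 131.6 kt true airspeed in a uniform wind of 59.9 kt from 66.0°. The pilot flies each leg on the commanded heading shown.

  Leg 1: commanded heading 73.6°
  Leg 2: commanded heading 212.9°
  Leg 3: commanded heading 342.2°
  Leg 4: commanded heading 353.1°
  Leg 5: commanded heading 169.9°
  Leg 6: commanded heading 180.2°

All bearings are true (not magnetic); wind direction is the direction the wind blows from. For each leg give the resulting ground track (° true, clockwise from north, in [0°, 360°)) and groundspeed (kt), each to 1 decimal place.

Leg 1: heading 73.6°; drift +6.3° → track 79.9°, groundspeed 72.7 kt
Leg 2: heading 212.9°; drift +10.2° → track 223.1°, groundspeed 184.7 kt
Leg 3: heading 342.2°; drift -25.4° → track 316.8°, groundspeed 138.6 kt
Leg 4: heading 353.1°; drift -26.7° → track 326.4°, groundspeed 127.6 kt
Leg 5: heading 169.9°; drift +21.7° → track 191.6°, groundspeed 157.1 kt
Leg 6: heading 180.2°; drift +19.3° → track 199.5°, groundspeed 165.4 kt

Leg 1: track=79.9°, groundspeed=72.7 kt
Leg 2: track=223.1°, groundspeed=184.7 kt
Leg 3: track=316.8°, groundspeed=138.6 kt
Leg 4: track=326.4°, groundspeed=127.6 kt
Leg 5: track=191.6°, groundspeed=157.1 kt
Leg 6: track=199.5°, groundspeed=165.4 kt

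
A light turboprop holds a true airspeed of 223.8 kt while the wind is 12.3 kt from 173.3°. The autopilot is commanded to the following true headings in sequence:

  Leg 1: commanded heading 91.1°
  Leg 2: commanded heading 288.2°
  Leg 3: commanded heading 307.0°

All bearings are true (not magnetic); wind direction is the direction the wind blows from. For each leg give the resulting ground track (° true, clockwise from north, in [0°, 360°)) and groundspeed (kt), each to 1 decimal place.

Leg 1: heading 91.1°; drift -3.1° → track 88.0°, groundspeed 222.5 kt
Leg 2: heading 288.2°; drift +2.8° → track 291.0°, groundspeed 229.3 kt
Leg 3: heading 307.0°; drift +2.2° → track 309.2°, groundspeed 232.5 kt

Leg 1: track=88.0°, groundspeed=222.5 kt
Leg 2: track=291.0°, groundspeed=229.3 kt
Leg 3: track=309.2°, groundspeed=232.5 kt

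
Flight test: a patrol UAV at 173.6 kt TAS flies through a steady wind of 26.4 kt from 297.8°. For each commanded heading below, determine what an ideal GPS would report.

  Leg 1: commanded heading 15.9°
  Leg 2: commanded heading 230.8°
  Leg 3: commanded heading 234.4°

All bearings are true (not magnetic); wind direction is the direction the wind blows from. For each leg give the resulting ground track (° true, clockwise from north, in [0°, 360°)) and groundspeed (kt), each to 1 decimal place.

Leg 1: track=24.6°, groundspeed=170.1 kt
Leg 2: track=222.3°, groundspeed=165.1 kt
Leg 3: track=226.1°, groundspeed=163.5 kt

Leg 1: heading 15.9°; drift +8.7° → track 24.6°, groundspeed 170.1 kt
Leg 2: heading 230.8°; drift -8.5° → track 222.3°, groundspeed 165.1 kt
Leg 3: heading 234.4°; drift -8.3° → track 226.1°, groundspeed 163.5 kt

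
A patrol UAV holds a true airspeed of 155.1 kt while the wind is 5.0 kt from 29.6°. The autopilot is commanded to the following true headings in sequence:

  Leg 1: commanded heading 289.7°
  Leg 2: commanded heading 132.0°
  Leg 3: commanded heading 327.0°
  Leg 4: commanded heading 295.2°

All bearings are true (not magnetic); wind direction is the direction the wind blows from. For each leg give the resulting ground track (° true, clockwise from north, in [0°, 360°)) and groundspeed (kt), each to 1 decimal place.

Leg 1: heading 289.7°; drift -1.8° → track 287.9°, groundspeed 156.0 kt
Leg 2: heading 132.0°; drift +1.8° → track 133.8°, groundspeed 156.3 kt
Leg 3: heading 327.0°; drift -1.7° → track 325.3°, groundspeed 152.9 kt
Leg 4: heading 295.2°; drift -1.8° → track 293.4°, groundspeed 155.6 kt

Leg 1: track=287.9°, groundspeed=156.0 kt
Leg 2: track=133.8°, groundspeed=156.3 kt
Leg 3: track=325.3°, groundspeed=152.9 kt
Leg 4: track=293.4°, groundspeed=155.6 kt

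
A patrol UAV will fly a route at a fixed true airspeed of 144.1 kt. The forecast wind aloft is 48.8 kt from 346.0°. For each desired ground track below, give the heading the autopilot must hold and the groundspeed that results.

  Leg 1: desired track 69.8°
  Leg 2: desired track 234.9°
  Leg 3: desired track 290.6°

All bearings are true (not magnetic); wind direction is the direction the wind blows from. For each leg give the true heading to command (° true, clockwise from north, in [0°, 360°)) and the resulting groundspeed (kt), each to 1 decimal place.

Leg 1: desired track 69.8°; wind correction -19.7° → command heading 50.1°, groundspeed 130.4 kt
Leg 2: desired track 234.9°; wind correction +18.4° → command heading 253.3°, groundspeed 154.3 kt
Leg 3: desired track 290.6°; wind correction +16.2° → command heading 306.8°, groundspeed 110.7 kt

Leg 1: heading=50.1°, groundspeed=130.4 kt
Leg 2: heading=253.3°, groundspeed=154.3 kt
Leg 3: heading=306.8°, groundspeed=110.7 kt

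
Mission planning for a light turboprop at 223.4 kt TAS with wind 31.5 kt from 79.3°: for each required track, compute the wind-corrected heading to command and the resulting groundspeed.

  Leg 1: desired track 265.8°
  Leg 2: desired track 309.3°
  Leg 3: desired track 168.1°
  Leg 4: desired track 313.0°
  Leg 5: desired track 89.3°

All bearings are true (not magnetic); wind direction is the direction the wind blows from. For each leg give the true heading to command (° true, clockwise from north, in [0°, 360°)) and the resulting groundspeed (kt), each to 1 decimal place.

Leg 1: desired track 265.8°; wind correction +0.9° → command heading 266.7°, groundspeed 254.7 kt
Leg 2: desired track 309.3°; wind correction +6.2° → command heading 315.5°, groundspeed 242.3 kt
Leg 3: desired track 168.1°; wind correction -8.1° → command heading 160.0°, groundspeed 220.5 kt
Leg 4: desired track 313.0°; wind correction +6.5° → command heading 319.5°, groundspeed 240.6 kt
Leg 5: desired track 89.3°; wind correction -1.4° → command heading 87.9°, groundspeed 192.3 kt

Leg 1: heading=266.7°, groundspeed=254.7 kt
Leg 2: heading=315.5°, groundspeed=242.3 kt
Leg 3: heading=160.0°, groundspeed=220.5 kt
Leg 4: heading=319.5°, groundspeed=240.6 kt
Leg 5: heading=87.9°, groundspeed=192.3 kt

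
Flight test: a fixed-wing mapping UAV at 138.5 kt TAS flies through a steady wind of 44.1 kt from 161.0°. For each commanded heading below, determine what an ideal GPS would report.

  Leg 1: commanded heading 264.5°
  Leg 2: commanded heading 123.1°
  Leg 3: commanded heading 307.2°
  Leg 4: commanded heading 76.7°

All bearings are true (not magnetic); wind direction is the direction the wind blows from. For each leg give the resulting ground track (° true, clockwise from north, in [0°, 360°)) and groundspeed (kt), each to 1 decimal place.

Leg 1: heading 264.5°; drift +16.1° → track 280.6°, groundspeed 154.9 kt
Leg 2: heading 123.1°; drift -14.6° → track 108.5°, groundspeed 107.2 kt
Leg 3: heading 307.2°; drift +8.0° → track 315.2°, groundspeed 176.9 kt
Leg 4: heading 76.7°; drift -18.1° → track 58.6°, groundspeed 141.1 kt

Leg 1: track=280.6°, groundspeed=154.9 kt
Leg 2: track=108.5°, groundspeed=107.2 kt
Leg 3: track=315.2°, groundspeed=176.9 kt
Leg 4: track=58.6°, groundspeed=141.1 kt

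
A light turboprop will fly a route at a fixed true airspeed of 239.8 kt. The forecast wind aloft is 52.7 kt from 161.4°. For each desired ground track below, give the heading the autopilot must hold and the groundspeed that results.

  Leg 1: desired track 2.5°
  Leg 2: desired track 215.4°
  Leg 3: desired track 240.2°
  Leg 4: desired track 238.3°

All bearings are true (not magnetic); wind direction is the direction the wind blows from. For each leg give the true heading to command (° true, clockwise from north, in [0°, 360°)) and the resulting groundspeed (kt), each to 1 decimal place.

Leg 1: desired track 2.5°; wind correction +4.5° → command heading 7.0°, groundspeed 288.2 kt
Leg 2: desired track 215.4°; wind correction -10.2° → command heading 205.2°, groundspeed 205.0 kt
Leg 3: desired track 240.2°; wind correction -12.4° → command heading 227.8°, groundspeed 223.9 kt
Leg 4: desired track 238.3°; wind correction -12.4° → command heading 225.9°, groundspeed 222.3 kt

Leg 1: heading=7.0°, groundspeed=288.2 kt
Leg 2: heading=205.2°, groundspeed=205.0 kt
Leg 3: heading=227.8°, groundspeed=223.9 kt
Leg 4: heading=225.9°, groundspeed=222.3 kt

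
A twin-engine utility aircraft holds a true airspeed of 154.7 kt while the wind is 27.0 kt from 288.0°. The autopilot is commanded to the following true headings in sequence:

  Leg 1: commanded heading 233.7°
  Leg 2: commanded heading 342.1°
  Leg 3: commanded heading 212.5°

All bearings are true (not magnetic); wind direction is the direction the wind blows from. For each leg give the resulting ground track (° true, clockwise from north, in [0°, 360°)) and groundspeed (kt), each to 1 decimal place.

Leg 1: track=224.7°, groundspeed=140.7 kt
Leg 2: track=351.1°, groundspeed=140.6 kt
Leg 3: track=202.5°, groundspeed=150.2 kt

Leg 1: heading 233.7°; drift -9.0° → track 224.7°, groundspeed 140.7 kt
Leg 2: heading 342.1°; drift +9.0° → track 351.1°, groundspeed 140.6 kt
Leg 3: heading 212.5°; drift -10.0° → track 202.5°, groundspeed 150.2 kt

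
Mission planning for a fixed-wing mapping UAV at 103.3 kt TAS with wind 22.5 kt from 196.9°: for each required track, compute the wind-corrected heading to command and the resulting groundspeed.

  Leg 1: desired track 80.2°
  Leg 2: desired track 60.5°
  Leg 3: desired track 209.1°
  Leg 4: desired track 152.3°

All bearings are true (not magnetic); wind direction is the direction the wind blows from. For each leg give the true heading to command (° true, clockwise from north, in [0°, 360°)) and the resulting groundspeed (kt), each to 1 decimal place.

Leg 1: desired track 80.2°; wind correction +11.2° → command heading 91.4°, groundspeed 111.4 kt
Leg 2: desired track 60.5°; wind correction +8.6° → command heading 69.1°, groundspeed 118.4 kt
Leg 3: desired track 209.1°; wind correction -2.6° → command heading 206.5°, groundspeed 81.2 kt
Leg 4: desired track 152.3°; wind correction +8.8° → command heading 161.1°, groundspeed 86.1 kt

Leg 1: heading=91.4°, groundspeed=111.4 kt
Leg 2: heading=69.1°, groundspeed=118.4 kt
Leg 3: heading=206.5°, groundspeed=81.2 kt
Leg 4: heading=161.1°, groundspeed=86.1 kt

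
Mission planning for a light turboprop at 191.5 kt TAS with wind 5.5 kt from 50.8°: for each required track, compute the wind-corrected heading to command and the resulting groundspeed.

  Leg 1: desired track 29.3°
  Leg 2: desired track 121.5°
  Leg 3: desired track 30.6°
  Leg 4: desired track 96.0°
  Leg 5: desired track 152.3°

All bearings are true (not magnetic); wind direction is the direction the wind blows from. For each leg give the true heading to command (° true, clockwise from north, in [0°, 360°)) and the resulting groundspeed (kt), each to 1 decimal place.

Leg 1: heading=29.9°, groundspeed=186.4 kt
Leg 2: heading=119.9°, groundspeed=189.6 kt
Leg 3: heading=31.2°, groundspeed=186.3 kt
Leg 4: heading=94.8°, groundspeed=187.6 kt
Leg 5: heading=150.7°, groundspeed=192.5 kt

Leg 1: desired track 29.3°; wind correction +0.6° → command heading 29.9°, groundspeed 186.4 kt
Leg 2: desired track 121.5°; wind correction -1.6° → command heading 119.9°, groundspeed 189.6 kt
Leg 3: desired track 30.6°; wind correction +0.6° → command heading 31.2°, groundspeed 186.3 kt
Leg 4: desired track 96.0°; wind correction -1.2° → command heading 94.8°, groundspeed 187.6 kt
Leg 5: desired track 152.3°; wind correction -1.6° → command heading 150.7°, groundspeed 192.5 kt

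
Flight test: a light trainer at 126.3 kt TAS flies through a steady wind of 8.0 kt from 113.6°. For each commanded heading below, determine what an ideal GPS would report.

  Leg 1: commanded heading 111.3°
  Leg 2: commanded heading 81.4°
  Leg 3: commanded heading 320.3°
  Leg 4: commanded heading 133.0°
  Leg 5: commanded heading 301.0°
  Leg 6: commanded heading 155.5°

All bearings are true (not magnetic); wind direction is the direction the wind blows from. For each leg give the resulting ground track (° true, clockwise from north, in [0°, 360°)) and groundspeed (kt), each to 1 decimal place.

Leg 1: track=111.1°, groundspeed=118.3 kt
Leg 2: track=79.4°, groundspeed=119.6 kt
Leg 3: track=318.8°, groundspeed=133.5 kt
Leg 4: track=134.3°, groundspeed=118.8 kt
Leg 5: track=300.6°, groundspeed=134.2 kt
Leg 6: track=158.0°, groundspeed=120.5 kt

Leg 1: heading 111.3°; drift -0.2° → track 111.1°, groundspeed 118.3 kt
Leg 2: heading 81.4°; drift -2.0° → track 79.4°, groundspeed 119.6 kt
Leg 3: heading 320.3°; drift -1.5° → track 318.8°, groundspeed 133.5 kt
Leg 4: heading 133.0°; drift +1.3° → track 134.3°, groundspeed 118.8 kt
Leg 5: heading 301.0°; drift -0.4° → track 300.6°, groundspeed 134.2 kt
Leg 6: heading 155.5°; drift +2.5° → track 158.0°, groundspeed 120.5 kt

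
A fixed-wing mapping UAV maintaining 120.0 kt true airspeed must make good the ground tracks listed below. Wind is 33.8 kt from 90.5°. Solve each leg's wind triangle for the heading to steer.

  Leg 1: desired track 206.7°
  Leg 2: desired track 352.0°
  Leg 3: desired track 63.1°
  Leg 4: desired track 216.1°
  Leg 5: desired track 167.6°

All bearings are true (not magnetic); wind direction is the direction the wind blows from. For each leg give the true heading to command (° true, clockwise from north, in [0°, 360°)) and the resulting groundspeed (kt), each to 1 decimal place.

Leg 1: desired track 206.7°; wind correction -14.6° → command heading 192.1°, groundspeed 131.0 kt
Leg 2: desired track 352.0°; wind correction +16.2° → command heading 8.2°, groundspeed 120.2 kt
Leg 3: desired track 63.1°; wind correction +7.4° → command heading 70.5°, groundspeed 89.0 kt
Leg 4: desired track 216.1°; wind correction -13.2° → command heading 202.9°, groundspeed 136.5 kt
Leg 5: desired track 167.6°; wind correction -15.9° → command heading 151.7°, groundspeed 107.8 kt

Leg 1: heading=192.1°, groundspeed=131.0 kt
Leg 2: heading=8.2°, groundspeed=120.2 kt
Leg 3: heading=70.5°, groundspeed=89.0 kt
Leg 4: heading=202.9°, groundspeed=136.5 kt
Leg 5: heading=151.7°, groundspeed=107.8 kt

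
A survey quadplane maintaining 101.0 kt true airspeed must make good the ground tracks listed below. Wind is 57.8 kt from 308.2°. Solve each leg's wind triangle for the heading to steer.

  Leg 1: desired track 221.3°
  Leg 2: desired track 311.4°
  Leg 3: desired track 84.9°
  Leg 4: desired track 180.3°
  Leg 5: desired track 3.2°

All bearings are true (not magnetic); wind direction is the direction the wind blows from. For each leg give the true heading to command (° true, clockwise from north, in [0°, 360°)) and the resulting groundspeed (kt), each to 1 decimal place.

Leg 1: desired track 221.3°; wind correction +34.9° → command heading 256.2°, groundspeed 79.8 kt
Leg 2: desired track 311.4°; wind correction -1.8° → command heading 309.6°, groundspeed 43.2 kt
Leg 3: desired track 84.9°; wind correction -23.1° → command heading 61.8°, groundspeed 135.0 kt
Leg 4: desired track 180.3°; wind correction +26.8° → command heading 207.1°, groundspeed 125.6 kt
Leg 5: desired track 3.2°; wind correction -28.0° → command heading 335.2°, groundspeed 56.1 kt

Leg 1: heading=256.2°, groundspeed=79.8 kt
Leg 2: heading=309.6°, groundspeed=43.2 kt
Leg 3: heading=61.8°, groundspeed=135.0 kt
Leg 4: heading=207.1°, groundspeed=125.6 kt
Leg 5: heading=335.2°, groundspeed=56.1 kt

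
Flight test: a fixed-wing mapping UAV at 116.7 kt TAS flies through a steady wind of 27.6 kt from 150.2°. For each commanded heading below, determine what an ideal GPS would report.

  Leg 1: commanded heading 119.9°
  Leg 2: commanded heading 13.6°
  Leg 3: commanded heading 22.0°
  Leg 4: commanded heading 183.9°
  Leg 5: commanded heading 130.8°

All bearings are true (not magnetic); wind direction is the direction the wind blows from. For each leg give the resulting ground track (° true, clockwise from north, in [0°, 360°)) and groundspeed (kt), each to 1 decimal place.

Leg 1: heading 119.9°; drift -8.5° → track 111.4°, groundspeed 93.9 kt
Leg 2: heading 13.6°; drift -7.9° → track 5.7°, groundspeed 138.1 kt
Leg 3: heading 22.0°; drift -9.2° → track 12.8°, groundspeed 135.5 kt
Leg 4: heading 183.9°; drift +9.3° → track 193.2°, groundspeed 95.0 kt
Leg 5: heading 130.8°; drift -5.8° → track 125.0°, groundspeed 91.1 kt

Leg 1: track=111.4°, groundspeed=93.9 kt
Leg 2: track=5.7°, groundspeed=138.1 kt
Leg 3: track=12.8°, groundspeed=135.5 kt
Leg 4: track=193.2°, groundspeed=95.0 kt
Leg 5: track=125.0°, groundspeed=91.1 kt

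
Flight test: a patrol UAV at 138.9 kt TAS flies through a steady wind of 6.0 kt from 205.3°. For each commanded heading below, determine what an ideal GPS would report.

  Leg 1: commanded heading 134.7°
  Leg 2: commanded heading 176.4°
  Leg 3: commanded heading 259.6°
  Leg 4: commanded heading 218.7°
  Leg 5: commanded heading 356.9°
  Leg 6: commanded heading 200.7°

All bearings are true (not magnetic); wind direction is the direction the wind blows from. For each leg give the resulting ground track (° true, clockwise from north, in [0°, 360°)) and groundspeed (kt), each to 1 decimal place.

Leg 1: track=132.3°, groundspeed=137.0 kt
Leg 2: track=175.2°, groundspeed=133.7 kt
Leg 3: track=261.7°, groundspeed=135.5 kt
Leg 4: track=219.3°, groundspeed=133.1 kt
Leg 5: track=358.0°, groundspeed=144.2 kt
Leg 6: track=200.5°, groundspeed=132.9 kt

Leg 1: heading 134.7°; drift -2.4° → track 132.3°, groundspeed 137.0 kt
Leg 2: heading 176.4°; drift -1.2° → track 175.2°, groundspeed 133.7 kt
Leg 3: heading 259.6°; drift +2.1° → track 261.7°, groundspeed 135.5 kt
Leg 4: heading 218.7°; drift +0.6° → track 219.3°, groundspeed 133.1 kt
Leg 5: heading 356.9°; drift +1.1° → track 358.0°, groundspeed 144.2 kt
Leg 6: heading 200.7°; drift -0.2° → track 200.5°, groundspeed 132.9 kt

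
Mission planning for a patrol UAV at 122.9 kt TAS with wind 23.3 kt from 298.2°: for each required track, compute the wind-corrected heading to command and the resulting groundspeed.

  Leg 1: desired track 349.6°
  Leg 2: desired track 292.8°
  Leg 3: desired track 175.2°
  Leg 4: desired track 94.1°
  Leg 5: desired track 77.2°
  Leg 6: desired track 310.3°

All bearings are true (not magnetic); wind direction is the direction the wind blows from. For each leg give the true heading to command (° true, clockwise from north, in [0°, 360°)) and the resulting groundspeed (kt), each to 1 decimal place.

Leg 1: desired track 349.6°; wind correction -8.5° → command heading 341.1°, groundspeed 107.0 kt
Leg 2: desired track 292.8°; wind correction +1.0° → command heading 293.8°, groundspeed 99.7 kt
Leg 3: desired track 175.2°; wind correction +9.1° → command heading 184.3°, groundspeed 134.0 kt
Leg 4: desired track 94.1°; wind correction -4.4° → command heading 89.7°, groundspeed 143.8 kt
Leg 5: desired track 77.2°; wind correction -7.1° → command heading 70.1°, groundspeed 139.5 kt
Leg 6: desired track 310.3°; wind correction -2.3° → command heading 308.0°, groundspeed 100.0 kt

Leg 1: heading=341.1°, groundspeed=107.0 kt
Leg 2: heading=293.8°, groundspeed=99.7 kt
Leg 3: heading=184.3°, groundspeed=134.0 kt
Leg 4: heading=89.7°, groundspeed=143.8 kt
Leg 5: heading=70.1°, groundspeed=139.5 kt
Leg 6: heading=308.0°, groundspeed=100.0 kt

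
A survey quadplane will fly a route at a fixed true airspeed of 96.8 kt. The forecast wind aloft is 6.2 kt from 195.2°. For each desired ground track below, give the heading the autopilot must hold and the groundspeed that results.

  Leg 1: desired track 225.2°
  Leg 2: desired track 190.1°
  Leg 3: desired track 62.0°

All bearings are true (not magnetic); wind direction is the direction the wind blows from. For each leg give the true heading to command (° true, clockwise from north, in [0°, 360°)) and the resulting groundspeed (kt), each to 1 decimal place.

Leg 1: desired track 225.2°; wind correction -1.8° → command heading 223.4°, groundspeed 91.4 kt
Leg 2: desired track 190.1°; wind correction +0.3° → command heading 190.4°, groundspeed 90.6 kt
Leg 3: desired track 62.0°; wind correction +2.7° → command heading 64.7°, groundspeed 100.9 kt

Leg 1: heading=223.4°, groundspeed=91.4 kt
Leg 2: heading=190.4°, groundspeed=90.6 kt
Leg 3: heading=64.7°, groundspeed=100.9 kt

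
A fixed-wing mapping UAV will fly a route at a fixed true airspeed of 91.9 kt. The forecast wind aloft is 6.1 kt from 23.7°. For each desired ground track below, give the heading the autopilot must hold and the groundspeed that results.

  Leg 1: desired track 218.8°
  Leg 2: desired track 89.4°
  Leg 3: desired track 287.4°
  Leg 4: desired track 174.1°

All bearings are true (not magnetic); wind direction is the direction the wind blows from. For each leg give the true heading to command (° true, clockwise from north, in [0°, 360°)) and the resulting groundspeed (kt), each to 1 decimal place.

Leg 1: desired track 218.8°; wind correction +1.0° → command heading 219.8°, groundspeed 97.8 kt
Leg 2: desired track 89.4°; wind correction -3.5° → command heading 85.9°, groundspeed 89.2 kt
Leg 3: desired track 287.4°; wind correction +3.8° → command heading 291.2°, groundspeed 92.4 kt
Leg 4: desired track 174.1°; wind correction -1.9° → command heading 172.2°, groundspeed 97.2 kt

Leg 1: heading=219.8°, groundspeed=97.8 kt
Leg 2: heading=85.9°, groundspeed=89.2 kt
Leg 3: heading=291.2°, groundspeed=92.4 kt
Leg 4: heading=172.2°, groundspeed=97.2 kt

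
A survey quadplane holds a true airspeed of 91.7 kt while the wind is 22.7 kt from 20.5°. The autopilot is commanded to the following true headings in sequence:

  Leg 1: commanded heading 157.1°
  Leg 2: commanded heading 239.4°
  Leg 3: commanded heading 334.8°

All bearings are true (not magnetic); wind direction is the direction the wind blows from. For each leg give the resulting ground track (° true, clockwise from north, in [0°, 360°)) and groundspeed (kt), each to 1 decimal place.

Leg 1: track=165.3°, groundspeed=109.3 kt
Leg 2: track=232.0°, groundspeed=110.3 kt
Leg 3: track=322.7°, groundspeed=77.6 kt

Leg 1: heading 157.1°; drift +8.2° → track 165.3°, groundspeed 109.3 kt
Leg 2: heading 239.4°; drift -7.4° → track 232.0°, groundspeed 110.3 kt
Leg 3: heading 334.8°; drift -12.1° → track 322.7°, groundspeed 77.6 kt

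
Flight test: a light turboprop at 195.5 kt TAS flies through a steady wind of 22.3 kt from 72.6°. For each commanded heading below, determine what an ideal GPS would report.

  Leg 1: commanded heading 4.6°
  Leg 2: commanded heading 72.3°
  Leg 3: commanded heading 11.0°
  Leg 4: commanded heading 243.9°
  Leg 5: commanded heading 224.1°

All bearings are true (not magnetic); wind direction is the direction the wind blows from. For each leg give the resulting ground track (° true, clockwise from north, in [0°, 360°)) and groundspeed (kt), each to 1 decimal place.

Leg 1: heading 4.6°; drift -6.3° → track 358.3°, groundspeed 188.3 kt
Leg 2: heading 72.3°; drift +0.0° → track 72.3°, groundspeed 173.2 kt
Leg 3: heading 11.0°; drift -6.1° → track 4.9°, groundspeed 185.9 kt
Leg 4: heading 243.9°; drift +0.9° → track 244.8°, groundspeed 217.6 kt
Leg 5: heading 224.1°; drift +2.8° → track 226.9°, groundspeed 215.4 kt

Leg 1: track=358.3°, groundspeed=188.3 kt
Leg 2: track=72.3°, groundspeed=173.2 kt
Leg 3: track=4.9°, groundspeed=185.9 kt
Leg 4: track=244.8°, groundspeed=217.6 kt
Leg 5: track=226.9°, groundspeed=215.4 kt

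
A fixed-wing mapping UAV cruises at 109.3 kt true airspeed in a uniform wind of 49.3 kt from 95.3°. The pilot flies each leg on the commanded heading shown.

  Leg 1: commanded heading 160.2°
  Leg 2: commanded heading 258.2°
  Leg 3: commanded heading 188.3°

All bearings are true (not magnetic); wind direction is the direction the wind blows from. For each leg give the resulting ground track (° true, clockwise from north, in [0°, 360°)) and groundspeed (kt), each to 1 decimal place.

Leg 1: heading 160.2°; drift +26.8° → track 187.0°, groundspeed 99.0 kt
Leg 2: heading 258.2°; drift +5.3° → track 263.5°, groundspeed 157.1 kt
Leg 3: heading 188.3°; drift +23.8° → track 212.1°, groundspeed 122.2 kt

Leg 1: track=187.0°, groundspeed=99.0 kt
Leg 2: track=263.5°, groundspeed=157.1 kt
Leg 3: track=212.1°, groundspeed=122.2 kt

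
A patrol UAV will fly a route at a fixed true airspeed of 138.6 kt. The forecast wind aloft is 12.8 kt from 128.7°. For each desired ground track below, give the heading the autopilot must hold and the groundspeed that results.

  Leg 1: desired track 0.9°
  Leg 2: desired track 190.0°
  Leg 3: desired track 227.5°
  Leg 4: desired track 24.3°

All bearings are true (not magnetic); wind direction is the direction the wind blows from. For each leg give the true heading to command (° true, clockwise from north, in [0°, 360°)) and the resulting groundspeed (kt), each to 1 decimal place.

Leg 1: desired track 0.9°; wind correction +4.2° → command heading 5.1°, groundspeed 146.1 kt
Leg 2: desired track 190.0°; wind correction -4.6° → command heading 185.4°, groundspeed 132.0 kt
Leg 3: desired track 227.5°; wind correction -5.2° → command heading 222.3°, groundspeed 140.0 kt
Leg 4: desired track 24.3°; wind correction +5.1° → command heading 29.4°, groundspeed 141.2 kt

Leg 1: heading=5.1°, groundspeed=146.1 kt
Leg 2: heading=185.4°, groundspeed=132.0 kt
Leg 3: heading=222.3°, groundspeed=140.0 kt
Leg 4: heading=29.4°, groundspeed=141.2 kt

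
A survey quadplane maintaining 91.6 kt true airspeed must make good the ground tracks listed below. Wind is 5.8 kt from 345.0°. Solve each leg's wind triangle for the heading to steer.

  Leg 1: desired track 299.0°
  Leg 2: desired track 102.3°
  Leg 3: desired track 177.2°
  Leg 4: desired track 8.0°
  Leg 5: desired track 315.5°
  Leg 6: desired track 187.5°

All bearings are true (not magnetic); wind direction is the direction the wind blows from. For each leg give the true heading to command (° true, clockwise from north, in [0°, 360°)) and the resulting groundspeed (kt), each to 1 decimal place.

Leg 1: heading=301.6°, groundspeed=87.5 kt
Leg 2: heading=99.1°, groundspeed=94.1 kt
Leg 3: heading=178.0°, groundspeed=97.3 kt
Leg 4: heading=6.6°, groundspeed=86.2 kt
Leg 5: heading=317.3°, groundspeed=86.5 kt
Leg 6: heading=188.9°, groundspeed=96.9 kt

Leg 1: desired track 299.0°; wind correction +2.6° → command heading 301.6°, groundspeed 87.5 kt
Leg 2: desired track 102.3°; wind correction -3.2° → command heading 99.1°, groundspeed 94.1 kt
Leg 3: desired track 177.2°; wind correction +0.8° → command heading 178.0°, groundspeed 97.3 kt
Leg 4: desired track 8.0°; wind correction -1.4° → command heading 6.6°, groundspeed 86.2 kt
Leg 5: desired track 315.5°; wind correction +1.8° → command heading 317.3°, groundspeed 86.5 kt
Leg 6: desired track 187.5°; wind correction +1.4° → command heading 188.9°, groundspeed 96.9 kt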